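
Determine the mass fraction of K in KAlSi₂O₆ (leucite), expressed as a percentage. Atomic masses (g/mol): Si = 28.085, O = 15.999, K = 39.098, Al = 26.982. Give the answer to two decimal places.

M(KAlSi₂O₆) = 218.244 g/mol.
K contributes 1 × 39.098 = 39.098 g per mole.
39.098/218.244 = 0.1791 → 17.91%.

17.91 mass %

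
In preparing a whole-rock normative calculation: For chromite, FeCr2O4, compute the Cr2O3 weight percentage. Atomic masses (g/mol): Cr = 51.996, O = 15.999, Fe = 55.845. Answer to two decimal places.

67.90 wt%

Molar mass of FeCr2O4 = 1·55.845 + 2·51.996 + 4·15.999 = 223.833 g/mol.
Each formula unit contains 2 Cr, equivalent to 2/2 = 1.0000 mol Cr2O3.
M(Cr2O3) = 2×51.996 + 3×15.999 = 151.989 g/mol.
Mass of Cr2O3 per formula unit = 1.0000 × 151.989 = 151.989 g.
Cr2O3 wt% = 151.989 / 223.833 × 100 = 67.90%.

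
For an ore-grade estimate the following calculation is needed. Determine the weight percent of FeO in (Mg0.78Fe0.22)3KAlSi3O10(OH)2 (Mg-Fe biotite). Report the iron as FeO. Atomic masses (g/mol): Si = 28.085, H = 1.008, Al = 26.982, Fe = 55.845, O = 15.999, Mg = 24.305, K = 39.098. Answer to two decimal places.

Formula mass = 438.070 g/mol.
0.66 Fe → 0.6600 mol FeO per formula unit; M(FeO) = 71.844, so FeO mass = 47.417 g.
47.417/438.070 × 100 = 10.82 wt%.

10.82 wt%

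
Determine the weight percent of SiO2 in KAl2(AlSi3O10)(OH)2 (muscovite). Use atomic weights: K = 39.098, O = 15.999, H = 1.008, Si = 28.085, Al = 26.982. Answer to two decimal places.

45.25 wt%

Molar mass of KAl2(AlSi3O10)(OH)2 = 1×39.098 + 3×26.982 + 3×28.085 + 12×15.999 + 2×1.008 = 398.303 g/mol.
Each formula unit contains 3 Si, equivalent to 3/1 = 3.0000 mol SiO2.
M(SiO2) = 1×28.085 + 2×15.999 = 60.083 g/mol.
Mass of SiO2 per formula unit = 3.0000 × 60.083 = 180.249 g.
SiO2 wt% = 180.249 / 398.303 × 100 = 45.25%.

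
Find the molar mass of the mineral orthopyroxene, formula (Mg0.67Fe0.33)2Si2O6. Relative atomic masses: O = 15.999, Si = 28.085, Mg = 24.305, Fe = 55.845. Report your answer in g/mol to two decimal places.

The formula mass is the sum 1.34·24.305 + 0.66·55.845 + 2·28.085 + 6·15.999.

221.59 g/mol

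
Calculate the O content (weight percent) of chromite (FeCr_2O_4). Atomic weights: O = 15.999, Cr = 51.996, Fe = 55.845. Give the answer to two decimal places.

Molar mass of FeCr_2O_4: 1·55.845 + 2·51.996 + 4·15.999 = 223.833 g/mol.
Mass of O per formula unit: 4 × 15.999 = 63.996 g.
Weight fraction O = 63.996 / 223.833 = 0.2859.

28.59 weight percent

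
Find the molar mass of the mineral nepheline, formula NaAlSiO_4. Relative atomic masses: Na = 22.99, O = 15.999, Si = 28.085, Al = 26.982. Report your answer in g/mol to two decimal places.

Na: 1 × 22.99 = 22.9900
Al: 1 × 26.982 = 26.9820
Si: 1 × 28.085 = 28.0850
O: 4 × 15.999 = 63.9960
Summing the contributions gives the formula mass.

142.05 g/mol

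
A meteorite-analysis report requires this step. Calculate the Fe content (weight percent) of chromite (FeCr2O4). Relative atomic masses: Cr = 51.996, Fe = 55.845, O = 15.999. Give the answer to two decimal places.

Formula mass = 1×55.845 + 2×51.996 + 4×15.999 = 223.833 g/mol, of which 55.845 g is Fe.
So Fe makes up 55.845/223.833 = 0.2495 of the mass, i.e. 24.95%.

24.95 weight percent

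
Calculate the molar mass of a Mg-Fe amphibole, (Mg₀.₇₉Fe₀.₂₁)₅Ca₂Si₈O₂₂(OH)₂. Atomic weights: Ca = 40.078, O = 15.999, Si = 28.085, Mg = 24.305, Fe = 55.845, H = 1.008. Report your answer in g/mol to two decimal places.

M = 3.95(24.305) + 1.05(55.845) + 2(40.078) + 8(28.085) + 24(15.999) + 2(1.008)

845.47 g/mol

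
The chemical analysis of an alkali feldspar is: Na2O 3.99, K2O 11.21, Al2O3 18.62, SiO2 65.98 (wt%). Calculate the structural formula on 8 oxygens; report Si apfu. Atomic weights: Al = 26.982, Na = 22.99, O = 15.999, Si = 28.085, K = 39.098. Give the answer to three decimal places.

3.001 Si apfu

Na2O: 3.99/61.979 = 0.06438 mol → 0.12876 mol Na, 0.06438 mol O.
K2O: 11.21/94.195 = 0.11901 mol → 0.23802 mol K, 0.11901 mol O.
Al2O3: 18.62/101.961 = 0.18262 mol → 0.36524 mol Al, 0.54786 mol O.
SiO2: 65.98/60.083 = 1.09815 mol → 1.09815 mol Si, 2.19630 mol O.
Total oxygen = 2.92755 mol. Normalization factor = 8/2.92755 = 2.73266.
Si per 8 O = 1.09815 × 2.73266 = 3.001.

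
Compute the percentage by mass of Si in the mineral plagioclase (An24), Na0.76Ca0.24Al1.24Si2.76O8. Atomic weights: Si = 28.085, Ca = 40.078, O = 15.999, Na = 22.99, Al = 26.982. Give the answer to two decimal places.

29.13 weight percent

M(Na0.76Ca0.24Al1.24Si2.76O8) = 266.055 g/mol.
Si contributes 2.76 × 28.085 = 77.515 g per mole.
77.515/266.055 = 0.2913 → 29.13%.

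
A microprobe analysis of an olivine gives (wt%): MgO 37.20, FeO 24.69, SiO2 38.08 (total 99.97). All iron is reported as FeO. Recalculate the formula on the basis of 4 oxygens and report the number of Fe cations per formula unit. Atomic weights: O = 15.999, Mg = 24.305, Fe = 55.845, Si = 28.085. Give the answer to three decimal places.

MgO (M=40.304): mol = 0.92299; Mg = 0.92299, O = 0.92299.
FeO (M=71.844): mol = 0.34366; Fe = 0.34366, O = 0.34366.
SiO2 (M=60.083): mol = 0.63379; Si = 0.63379, O = 1.26758.
ΣO = 2.53423; factor = 4/ΣO = 1.57839.
Fe apfu = 0.34366 × 1.57839 = 0.542.

0.542 Fe apfu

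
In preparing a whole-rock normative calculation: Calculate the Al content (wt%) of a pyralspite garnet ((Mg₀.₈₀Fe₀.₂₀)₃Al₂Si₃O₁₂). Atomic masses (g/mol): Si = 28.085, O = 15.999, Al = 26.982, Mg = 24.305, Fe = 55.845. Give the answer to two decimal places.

12.79 wt%

Formula mass = 2.40·24.305 + 0.60·55.845 + 2·26.982 + 3·28.085 + 12·15.999 = 422.046 g/mol, of which 53.964 g is Al.
So Al makes up 53.964/422.046 = 0.1279 of the mass, i.e. 12.79%.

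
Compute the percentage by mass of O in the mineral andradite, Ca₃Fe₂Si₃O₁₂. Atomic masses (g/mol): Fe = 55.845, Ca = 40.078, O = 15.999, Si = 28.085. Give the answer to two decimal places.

37.78 mass %

M(Ca₃Fe₂Si₃O₁₂) = 508.167 g/mol.
O contributes 12 × 15.999 = 191.988 g per mole.
191.988/508.167 = 0.3778 → 37.78%.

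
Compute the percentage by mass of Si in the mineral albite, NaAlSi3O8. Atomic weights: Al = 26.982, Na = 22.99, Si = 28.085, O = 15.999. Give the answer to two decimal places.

M(NaAlSi3O8) = 262.219 g/mol.
Si contributes 3 × 28.085 = 84.255 g per mole.
84.255/262.219 = 0.3213 → 32.13%.

32.13 mass %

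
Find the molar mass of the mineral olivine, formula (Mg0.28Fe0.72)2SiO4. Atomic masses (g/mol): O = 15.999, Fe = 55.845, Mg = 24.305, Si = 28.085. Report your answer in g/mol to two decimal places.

186.11 g/mol

The formula mass is the sum 0.56·24.305 + 1.44·55.845 + 1·28.085 + 4·15.999.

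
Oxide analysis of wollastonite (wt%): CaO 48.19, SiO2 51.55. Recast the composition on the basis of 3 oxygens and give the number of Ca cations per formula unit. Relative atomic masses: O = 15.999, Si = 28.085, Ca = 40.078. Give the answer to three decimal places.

CaO: 48.19/56.077 = 0.85935 mol → 0.85935 mol Ca, 0.85935 mol O.
SiO2: 51.55/60.083 = 0.85798 mol → 0.85798 mol Si, 1.71596 mol O.
Total oxygen = 2.57531 mol. Normalization factor = 3/2.57531 = 1.16491.
Ca per 3 O = 0.85935 × 1.16491 = 1.001.

1.001 Ca apfu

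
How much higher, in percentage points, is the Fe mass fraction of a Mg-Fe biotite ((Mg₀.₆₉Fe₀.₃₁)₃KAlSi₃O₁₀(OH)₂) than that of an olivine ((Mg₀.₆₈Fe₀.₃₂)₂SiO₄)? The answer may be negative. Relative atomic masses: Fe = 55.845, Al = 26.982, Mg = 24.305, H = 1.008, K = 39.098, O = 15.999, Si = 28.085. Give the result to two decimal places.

M((Mg₀.₆₉Fe₀.₃₁)₃KAlSi₃O₁₀(OH)₂) = 446.586 g/mol, so wt% Fe = 51.936/446.586 × 100 = 11.63%.
M((Mg₀.₆₈Fe₀.₃₂)₂SiO₄) = 160.877 g/mol, so wt% Fe = 35.741/160.877 × 100 = 22.22%.
11.63 − 22.22 = -10.59 pp.

-10.59 percentage points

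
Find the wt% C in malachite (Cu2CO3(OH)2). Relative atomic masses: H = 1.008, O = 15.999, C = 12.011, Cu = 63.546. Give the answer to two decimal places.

Molar mass of Cu2CO3(OH)2: 2*63.546 + 1*12.011 + 5*15.999 + 2*1.008 = 221.114 g/mol.
Mass of C per formula unit: 1 × 12.011 = 12.011 g.
Weight fraction C = 12.011 / 221.114 = 0.0543.

5.43 wt%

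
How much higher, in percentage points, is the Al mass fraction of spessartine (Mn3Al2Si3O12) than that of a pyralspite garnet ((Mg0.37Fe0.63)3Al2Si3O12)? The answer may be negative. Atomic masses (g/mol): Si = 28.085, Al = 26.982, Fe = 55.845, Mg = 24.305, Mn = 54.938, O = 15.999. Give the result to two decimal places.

-0.76 percentage points

Al in Mn3Al2Si3O12: molar mass 495.021 g/mol; 2×26.982 = 53.964 g → 10.90 wt%.
Al in (Mg0.37Fe0.63)3Al2Si3O12: molar mass 462.733 g/mol; 2×26.982 = 53.964 g → 11.66 wt%.
Difference = 10.90 − 11.66 = -0.76 percentage points.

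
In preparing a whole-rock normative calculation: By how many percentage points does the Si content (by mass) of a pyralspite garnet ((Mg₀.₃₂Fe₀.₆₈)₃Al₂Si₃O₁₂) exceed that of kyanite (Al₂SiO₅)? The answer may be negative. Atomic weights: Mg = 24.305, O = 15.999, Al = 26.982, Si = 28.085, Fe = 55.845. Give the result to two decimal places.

0.69 percentage points

M((Mg₀.₃₂Fe₀.₆₈)₃Al₂Si₃O₁₂) = 467.464 g/mol, so wt% Si = 84.255/467.464 × 100 = 18.02%.
M(Al₂SiO₅) = 162.044 g/mol, so wt% Si = 28.085/162.044 × 100 = 17.33%.
18.02 − 17.33 = 0.69 pp.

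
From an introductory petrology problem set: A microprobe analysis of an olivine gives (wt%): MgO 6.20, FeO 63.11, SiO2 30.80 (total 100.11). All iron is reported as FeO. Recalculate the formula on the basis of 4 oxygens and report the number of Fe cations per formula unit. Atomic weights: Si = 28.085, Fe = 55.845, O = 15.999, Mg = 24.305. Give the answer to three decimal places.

6.20 wt% MgO ÷ 40.304 g/mol = 0.15383 mol, giving 0.15383 Mg and 0.15383 O.
63.11 wt% FeO ÷ 71.844 g/mol = 0.87843 mol, giving 0.87843 Fe and 0.87843 O.
30.80 wt% SiO2 ÷ 60.083 g/mol = 0.51262 mol, giving 0.51262 Si and 1.02524 O.
Oxygen sums to 2.05750; scaling by 4/2.05750 = 1.94411 puts the formula on 4 O.
Fe: 0.87843 × 1.94411 = 1.708 atoms per formula unit.

1.708 Fe apfu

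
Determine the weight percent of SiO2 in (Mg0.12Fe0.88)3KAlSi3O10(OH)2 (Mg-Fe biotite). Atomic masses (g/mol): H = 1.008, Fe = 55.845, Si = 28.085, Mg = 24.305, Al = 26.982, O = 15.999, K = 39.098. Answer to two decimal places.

Formula mass = 500.520 g/mol.
3 Si → 3.0000 mol SiO2 per formula unit; M(SiO2) = 60.083, so SiO2 mass = 180.249 g.
180.249/500.520 × 100 = 36.01 wt%.

36.01 wt%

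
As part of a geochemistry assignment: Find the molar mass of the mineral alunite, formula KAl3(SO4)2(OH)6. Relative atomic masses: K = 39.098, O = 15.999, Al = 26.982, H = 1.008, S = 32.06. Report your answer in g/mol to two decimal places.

414.20 g/mol

K: 1 × 39.098 = 39.0980
Al: 3 × 26.982 = 80.9460
S: 2 × 32.06 = 64.1200
O: 14 × 15.999 = 223.9860
H: 6 × 1.008 = 6.0480
Summing the contributions gives the formula mass.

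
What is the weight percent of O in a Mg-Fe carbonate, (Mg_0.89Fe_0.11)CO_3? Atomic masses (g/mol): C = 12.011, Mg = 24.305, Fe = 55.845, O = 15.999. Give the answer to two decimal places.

54.68 mass %

Molar mass of (Mg_0.89Fe_0.11)CO_3: 0.89×24.305 + 0.11×55.845 + 1×12.011 + 3×15.999 = 87.782 g/mol.
Mass of O per formula unit: 3 × 15.999 = 47.997 g.
Weight fraction O = 47.997 / 87.782 = 0.5468.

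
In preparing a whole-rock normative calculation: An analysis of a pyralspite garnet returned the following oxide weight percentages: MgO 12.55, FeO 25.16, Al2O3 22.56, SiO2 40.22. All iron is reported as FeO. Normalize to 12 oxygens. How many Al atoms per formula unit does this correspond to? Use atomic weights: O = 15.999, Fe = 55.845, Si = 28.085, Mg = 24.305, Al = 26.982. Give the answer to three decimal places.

MgO: 12.55/40.304 = 0.31138 mol → 0.31138 mol Mg, 0.31138 mol O.
FeO: 25.16/71.844 = 0.35020 mol → 0.35020 mol Fe, 0.35020 mol O.
Al2O3: 22.56/101.961 = 0.22126 mol → 0.44252 mol Al, 0.66378 mol O.
SiO2: 40.22/60.083 = 0.66941 mol → 0.66941 mol Si, 1.33882 mol O.
Total oxygen = 2.66418 mol. Normalization factor = 12/2.66418 = 4.50420.
Al per 12 O = 0.44252 × 4.50420 = 1.993.

1.993 Al apfu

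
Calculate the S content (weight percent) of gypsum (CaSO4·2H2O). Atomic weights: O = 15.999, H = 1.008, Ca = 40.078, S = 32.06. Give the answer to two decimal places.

M(CaSO4·2H2O) = 172.164 g/mol.
S contributes 1 × 32.06 = 32.060 g per mole.
32.060/172.164 = 0.1862 → 18.62%.

18.62 weight percent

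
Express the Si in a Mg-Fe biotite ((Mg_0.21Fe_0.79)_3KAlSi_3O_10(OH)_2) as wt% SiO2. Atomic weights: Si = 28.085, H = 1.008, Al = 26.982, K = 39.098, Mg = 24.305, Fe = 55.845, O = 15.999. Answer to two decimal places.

M((Mg_0.21Fe_0.79)_3KAlSi_3O_10(OH)_2) = 492.004 g/mol; M(SiO2) = 60.083 g/mol.
Moles SiO2 per formula unit = 3 Si ÷ 1 = 3.0000.
SiO2 fraction = (3.0000 × 60.083) / 492.004 = 180.249/492.004 = 0.3664.

36.64 wt%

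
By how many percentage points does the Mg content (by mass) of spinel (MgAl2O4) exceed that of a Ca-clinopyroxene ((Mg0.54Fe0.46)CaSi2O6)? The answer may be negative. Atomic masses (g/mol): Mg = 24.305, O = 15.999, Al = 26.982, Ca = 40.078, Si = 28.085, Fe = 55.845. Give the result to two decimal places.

Mg in MgAl2O4: molar mass 142.265 g/mol; 1×24.305 = 24.305 g → 17.08 wt%.
Mg in (Mg0.54Fe0.46)CaSi2O6: molar mass 231.055 g/mol; 0.54×24.305 = 13.125 g → 5.68 wt%.
Difference = 17.08 − 5.68 = 11.40 percentage points.

11.40 percentage points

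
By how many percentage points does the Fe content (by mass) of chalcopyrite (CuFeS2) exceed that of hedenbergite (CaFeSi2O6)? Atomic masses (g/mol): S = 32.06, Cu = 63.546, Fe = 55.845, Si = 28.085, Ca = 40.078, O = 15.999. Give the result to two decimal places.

7.92 percentage points

M(CuFeS2) = 183.511 g/mol, so wt% Fe = 55.845/183.511 × 100 = 30.43%.
M(CaFeSi2O6) = 248.087 g/mol, so wt% Fe = 55.845/248.087 × 100 = 22.51%.
30.43 − 22.51 = 7.92 pp.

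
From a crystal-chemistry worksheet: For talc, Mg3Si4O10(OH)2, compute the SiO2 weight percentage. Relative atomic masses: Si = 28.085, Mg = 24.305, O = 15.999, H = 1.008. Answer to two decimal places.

Molar mass of Mg3Si4O10(OH)2 = 3*24.305 + 4*28.085 + 12*15.999 + 2*1.008 = 379.259 g/mol.
Each formula unit contains 4 Si, equivalent to 4/1 = 4.0000 mol SiO2.
M(SiO2) = 1×28.085 + 2×15.999 = 60.083 g/mol.
Mass of SiO2 per formula unit = 4.0000 × 60.083 = 240.332 g.
SiO2 wt% = 240.332 / 379.259 × 100 = 63.37%.

63.37 wt%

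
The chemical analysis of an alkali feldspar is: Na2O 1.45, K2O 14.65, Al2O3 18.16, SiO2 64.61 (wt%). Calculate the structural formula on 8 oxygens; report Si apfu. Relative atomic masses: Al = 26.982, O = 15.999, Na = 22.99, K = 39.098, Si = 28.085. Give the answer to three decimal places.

1.45 wt% Na2O ÷ 61.979 g/mol = 0.02340 mol, giving 0.04680 Na and 0.02340 O.
14.65 wt% K2O ÷ 94.195 g/mol = 0.15553 mol, giving 0.31106 K and 0.15553 O.
18.16 wt% Al2O3 ÷ 101.961 g/mol = 0.17811 mol, giving 0.35622 Al and 0.53433 O.
64.61 wt% SiO2 ÷ 60.083 g/mol = 1.07535 mol, giving 1.07535 Si and 2.15070 O.
Oxygen sums to 2.86396; scaling by 8/2.86396 = 2.79334 puts the formula on 8 O.
Si: 1.07535 × 2.79334 = 3.004 atoms per formula unit.

3.004 Si apfu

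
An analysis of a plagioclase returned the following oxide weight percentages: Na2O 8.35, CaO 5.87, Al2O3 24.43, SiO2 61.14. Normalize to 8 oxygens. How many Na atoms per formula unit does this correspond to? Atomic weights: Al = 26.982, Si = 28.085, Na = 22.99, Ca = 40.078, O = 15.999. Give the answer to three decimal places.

0.720 Na apfu

Na2O (M=61.979): mol = 0.13472; Na = 0.26944, O = 0.13472.
CaO (M=56.077): mol = 0.10468; Ca = 0.10468, O = 0.10468.
Al2O3 (M=101.961): mol = 0.23960; Al = 0.47920, O = 0.71880.
SiO2 (M=60.083): mol = 1.01759; Si = 1.01759, O = 2.03518.
ΣO = 2.99338; factor = 8/ΣO = 2.67256.
Na apfu = 0.26944 × 2.67256 = 0.720.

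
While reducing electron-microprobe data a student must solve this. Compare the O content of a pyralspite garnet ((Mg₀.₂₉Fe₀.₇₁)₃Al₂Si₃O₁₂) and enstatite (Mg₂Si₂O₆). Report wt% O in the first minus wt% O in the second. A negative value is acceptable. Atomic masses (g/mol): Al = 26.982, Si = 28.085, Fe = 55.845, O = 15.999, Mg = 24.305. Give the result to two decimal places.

First mineral: 191.988 g O in 470.302 g formula = 40.82 wt% O.
Second mineral: 95.994 g O in 200.774 g formula = 47.81 wt% O.
40.82% − 47.81% gives a difference of -6.99 percentage points.

-6.99 percentage points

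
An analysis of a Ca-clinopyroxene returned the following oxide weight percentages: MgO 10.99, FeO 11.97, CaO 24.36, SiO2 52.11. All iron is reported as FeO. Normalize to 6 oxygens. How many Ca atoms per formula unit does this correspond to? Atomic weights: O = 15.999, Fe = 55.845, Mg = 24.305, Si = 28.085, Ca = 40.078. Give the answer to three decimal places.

10.99 wt% MgO ÷ 40.304 g/mol = 0.27268 mol, giving 0.27268 Mg and 0.27268 O.
11.97 wt% FeO ÷ 71.844 g/mol = 0.16661 mol, giving 0.16661 Fe and 0.16661 O.
24.36 wt% CaO ÷ 56.077 g/mol = 0.43440 mol, giving 0.43440 Ca and 0.43440 O.
52.11 wt% SiO2 ÷ 60.083 g/mol = 0.86730 mol, giving 0.86730 Si and 1.73460 O.
Oxygen sums to 2.60829; scaling by 6/2.60829 = 2.30036 puts the formula on 6 O.
Ca: 0.43440 × 2.30036 = 0.999 atoms per formula unit.

0.999 Ca apfu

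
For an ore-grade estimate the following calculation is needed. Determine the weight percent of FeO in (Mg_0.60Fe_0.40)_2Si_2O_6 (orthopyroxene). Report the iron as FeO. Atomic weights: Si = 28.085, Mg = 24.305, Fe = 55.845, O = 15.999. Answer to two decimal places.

25.43 wt%

M((Mg_0.60Fe_0.40)_2Si_2O_6) = 226.006 g/mol; M(FeO) = 71.844 g/mol.
Moles FeO per formula unit = 0.80 Fe ÷ 1 = 0.8000.
FeO fraction = (0.8000 × 71.844) / 226.006 = 57.475/226.006 = 0.2543.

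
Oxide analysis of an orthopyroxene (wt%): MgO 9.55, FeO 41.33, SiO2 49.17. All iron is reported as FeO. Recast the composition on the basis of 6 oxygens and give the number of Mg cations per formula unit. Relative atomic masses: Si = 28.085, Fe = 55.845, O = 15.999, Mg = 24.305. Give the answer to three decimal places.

MgO (M=40.304): mol = 0.23695; Mg = 0.23695, O = 0.23695.
FeO (M=71.844): mol = 0.57527; Fe = 0.57527, O = 0.57527.
SiO2 (M=60.083): mol = 0.81837; Si = 0.81837, O = 1.63674.
ΣO = 2.44896; factor = 6/ΣO = 2.45002.
Mg apfu = 0.23695 × 2.45002 = 0.581.

0.581 Mg apfu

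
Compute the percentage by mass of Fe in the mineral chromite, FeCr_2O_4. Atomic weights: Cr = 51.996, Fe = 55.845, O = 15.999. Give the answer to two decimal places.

24.95 mass %

Molar mass of FeCr_2O_4: 1×55.845 + 2×51.996 + 4×15.999 = 223.833 g/mol.
Mass of Fe per formula unit: 1 × 55.845 = 55.845 g.
Weight fraction Fe = 55.845 / 223.833 = 0.2495.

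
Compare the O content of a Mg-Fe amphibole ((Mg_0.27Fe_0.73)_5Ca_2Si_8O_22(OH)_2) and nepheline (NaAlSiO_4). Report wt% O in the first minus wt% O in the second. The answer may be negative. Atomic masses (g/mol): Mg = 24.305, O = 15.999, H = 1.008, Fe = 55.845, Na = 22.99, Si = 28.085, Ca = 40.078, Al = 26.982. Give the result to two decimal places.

M((Mg_0.27Fe_0.73)_5Ca_2Si_8O_22(OH)_2) = 927.474 g/mol, so wt% O = 383.976/927.474 × 100 = 41.40%.
M(NaAlSiO_4) = 142.053 g/mol, so wt% O = 63.996/142.053 × 100 = 45.05%.
41.40 − 45.05 = -3.65 pp.

-3.65 percentage points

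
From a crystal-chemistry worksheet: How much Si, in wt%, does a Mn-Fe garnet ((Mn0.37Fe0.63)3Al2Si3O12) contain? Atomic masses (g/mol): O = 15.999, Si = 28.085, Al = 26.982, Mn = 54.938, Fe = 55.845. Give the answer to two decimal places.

16.96 wt%

M((Mn0.37Fe0.63)3Al2Si3O12) = 496.735 g/mol.
Si contributes 3 × 28.085 = 84.255 g per mole.
84.255/496.735 = 0.1696 → 16.96%.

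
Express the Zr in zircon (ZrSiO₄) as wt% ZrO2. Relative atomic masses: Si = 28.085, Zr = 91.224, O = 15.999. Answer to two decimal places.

Formula mass = 183.305 g/mol.
1 Zr → 1.0000 mol ZrO2 per formula unit; M(ZrO2) = 123.222, so ZrO2 mass = 123.222 g.
123.222/183.305 × 100 = 67.22 wt%.

67.22 wt%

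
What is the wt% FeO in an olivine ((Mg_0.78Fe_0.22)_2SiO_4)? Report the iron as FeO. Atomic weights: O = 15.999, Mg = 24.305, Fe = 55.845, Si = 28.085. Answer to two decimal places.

20.45 wt%

M((Mg_0.78Fe_0.22)_2SiO_4) = 154.569 g/mol; M(FeO) = 71.844 g/mol.
Moles FeO per formula unit = 0.44 Fe ÷ 1 = 0.4400.
FeO fraction = (0.4400 × 71.844) / 154.569 = 31.611/154.569 = 0.2045.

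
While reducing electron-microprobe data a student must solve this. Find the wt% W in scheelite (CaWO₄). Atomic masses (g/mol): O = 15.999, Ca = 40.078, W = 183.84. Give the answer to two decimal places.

M(CaWO₄) = 287.914 g/mol.
W contributes 1 × 183.84 = 183.840 g per mole.
183.840/287.914 = 0.6385 → 63.85%.

63.85 weight percent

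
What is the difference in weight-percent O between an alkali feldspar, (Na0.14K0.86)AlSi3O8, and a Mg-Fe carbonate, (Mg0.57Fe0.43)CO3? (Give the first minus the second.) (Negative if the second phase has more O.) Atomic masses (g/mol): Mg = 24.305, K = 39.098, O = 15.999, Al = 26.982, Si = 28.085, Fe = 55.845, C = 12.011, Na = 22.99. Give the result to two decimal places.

-2.68 percentage points

First mineral: 127.992 g O in 276.072 g formula = 46.36 wt% O.
Second mineral: 47.997 g O in 97.875 g formula = 49.04 wt% O.
46.36% − 49.04% gives a difference of -2.68 percentage points.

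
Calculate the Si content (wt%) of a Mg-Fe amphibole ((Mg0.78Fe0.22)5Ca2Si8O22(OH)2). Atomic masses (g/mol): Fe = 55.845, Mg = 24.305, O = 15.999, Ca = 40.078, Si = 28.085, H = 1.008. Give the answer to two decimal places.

Formula mass = 3.90*24.305 + 1.10*55.845 + 2*40.078 + 8*28.085 + 24*15.999 + 2*1.008 = 847.047 g/mol, of which 224.680 g is Si.
So Si makes up 224.680/847.047 = 0.2653 of the mass, i.e. 26.53%.

26.53 wt%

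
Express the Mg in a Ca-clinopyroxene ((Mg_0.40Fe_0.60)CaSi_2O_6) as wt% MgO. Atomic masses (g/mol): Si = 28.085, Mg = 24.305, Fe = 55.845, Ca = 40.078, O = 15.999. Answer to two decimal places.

6.85 wt%

Formula mass = 235.471 g/mol.
0.40 Mg → 0.4000 mol MgO per formula unit; M(MgO) = 40.304, so MgO mass = 16.122 g.
16.122/235.471 × 100 = 6.85 wt%.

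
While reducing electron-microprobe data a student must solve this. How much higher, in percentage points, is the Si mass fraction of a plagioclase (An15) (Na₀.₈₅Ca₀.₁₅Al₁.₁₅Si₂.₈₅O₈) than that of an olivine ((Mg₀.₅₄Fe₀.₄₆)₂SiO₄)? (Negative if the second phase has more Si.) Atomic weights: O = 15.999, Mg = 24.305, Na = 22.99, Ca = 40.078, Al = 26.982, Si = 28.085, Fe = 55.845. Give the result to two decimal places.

13.70 percentage points

Si in Na₀.₈₅Ca₀.₁₅Al₁.₁₅Si₂.₈₅O₈: molar mass 264.617 g/mol; 2.85×28.085 = 80.042 g → 30.25 wt%.
Si in (Mg₀.₅₄Fe₀.₄₆)₂SiO₄: molar mass 169.708 g/mol; 1×28.085 = 28.085 g → 16.55 wt%.
Difference = 30.25 − 16.55 = 13.70 percentage points.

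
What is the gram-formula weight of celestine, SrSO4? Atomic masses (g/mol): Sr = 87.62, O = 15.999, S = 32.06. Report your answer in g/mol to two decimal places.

Sr: 1 × 87.62 = 87.6200
S: 1 × 32.06 = 32.0600
O: 4 × 15.999 = 63.9960
Summing the contributions gives the formula mass.

183.68 g/mol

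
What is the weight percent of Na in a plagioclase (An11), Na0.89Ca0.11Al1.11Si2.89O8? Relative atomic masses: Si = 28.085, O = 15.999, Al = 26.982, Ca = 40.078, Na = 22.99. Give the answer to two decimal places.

Molar mass of Na0.89Ca0.11Al1.11Si2.89O8: 0.89×22.99 + 0.11×40.078 + 1.11×26.982 + 2.89×28.085 + 8×15.999 = 263.977 g/mol.
Mass of Na per formula unit: 0.89 × 22.99 = 20.461 g.
Weight fraction Na = 20.461 / 263.977 = 0.0775.

7.75 weight percent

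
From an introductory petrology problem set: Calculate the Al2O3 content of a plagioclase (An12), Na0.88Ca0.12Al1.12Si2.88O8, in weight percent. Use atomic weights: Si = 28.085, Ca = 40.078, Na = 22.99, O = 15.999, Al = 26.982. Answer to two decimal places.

Molar mass of Na0.88Ca0.12Al1.12Si2.88O8 = 0.88×22.99 + 0.12×40.078 + 1.12×26.982 + 2.88×28.085 + 8×15.999 = 264.137 g/mol.
Each formula unit contains 1.12 Al, equivalent to 1.12/2 = 0.5600 mol Al2O3.
M(Al2O3) = 2×26.982 + 3×15.999 = 101.961 g/mol.
Mass of Al2O3 per formula unit = 0.5600 × 101.961 = 57.098 g.
Al2O3 wt% = 57.098 / 264.137 × 100 = 21.62%.

21.62 wt%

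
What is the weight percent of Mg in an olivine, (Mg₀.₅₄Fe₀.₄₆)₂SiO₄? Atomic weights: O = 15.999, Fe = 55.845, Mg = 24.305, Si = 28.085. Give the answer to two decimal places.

15.47 wt%

M((Mg₀.₅₄Fe₀.₄₆)₂SiO₄) = 169.708 g/mol.
Mg contributes 1.08 × 24.305 = 26.249 g per mole.
26.249/169.708 = 0.1547 → 15.47%.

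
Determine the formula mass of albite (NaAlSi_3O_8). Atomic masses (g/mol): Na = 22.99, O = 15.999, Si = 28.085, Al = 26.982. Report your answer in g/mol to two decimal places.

262.22 g/mol

M = 1*22.99 + 1*26.982 + 3*28.085 + 8*15.999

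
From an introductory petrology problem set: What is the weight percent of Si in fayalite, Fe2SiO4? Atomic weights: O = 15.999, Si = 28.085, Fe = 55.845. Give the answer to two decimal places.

Formula mass = 2×55.845 + 1×28.085 + 4×15.999 = 203.771 g/mol, of which 28.085 g is Si.
So Si makes up 28.085/203.771 = 0.1378 of the mass, i.e. 13.78%.

13.78 wt%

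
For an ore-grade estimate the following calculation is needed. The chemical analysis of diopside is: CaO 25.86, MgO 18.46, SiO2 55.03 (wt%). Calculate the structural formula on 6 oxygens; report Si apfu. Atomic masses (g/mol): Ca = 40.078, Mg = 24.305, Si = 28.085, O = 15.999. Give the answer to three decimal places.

25.86 wt% CaO ÷ 56.077 g/mol = 0.46115 mol, giving 0.46115 Ca and 0.46115 O.
18.46 wt% MgO ÷ 40.304 g/mol = 0.45802 mol, giving 0.45802 Mg and 0.45802 O.
55.03 wt% SiO2 ÷ 60.083 g/mol = 0.91590 mol, giving 0.91590 Si and 1.83180 O.
Oxygen sums to 2.75097; scaling by 6/2.75097 = 2.18105 puts the formula on 6 O.
Si: 0.91590 × 2.18105 = 1.998 atoms per formula unit.

1.998 Si apfu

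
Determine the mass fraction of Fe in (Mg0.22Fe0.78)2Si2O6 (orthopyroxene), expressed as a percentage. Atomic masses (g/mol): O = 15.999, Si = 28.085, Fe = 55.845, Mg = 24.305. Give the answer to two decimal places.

Formula mass = 0.44·24.305 + 1.56·55.845 + 2·28.085 + 6·15.999 = 249.976 g/mol, of which 87.118 g is Fe.
So Fe makes up 87.118/249.976 = 0.3485 of the mass, i.e. 34.85%.

34.85 wt%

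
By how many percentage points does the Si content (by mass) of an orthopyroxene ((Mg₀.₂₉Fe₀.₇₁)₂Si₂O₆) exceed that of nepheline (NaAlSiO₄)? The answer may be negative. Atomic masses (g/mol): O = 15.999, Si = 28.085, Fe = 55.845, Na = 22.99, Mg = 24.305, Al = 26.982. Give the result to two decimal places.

3.10 percentage points

Si in (Mg₀.₂₉Fe₀.₇₁)₂Si₂O₆: molar mass 245.561 g/mol; 2×28.085 = 56.170 g → 22.87 wt%.
Si in NaAlSiO₄: molar mass 142.053 g/mol; 1×28.085 = 28.085 g → 19.77 wt%.
Difference = 22.87 − 19.77 = 3.10 percentage points.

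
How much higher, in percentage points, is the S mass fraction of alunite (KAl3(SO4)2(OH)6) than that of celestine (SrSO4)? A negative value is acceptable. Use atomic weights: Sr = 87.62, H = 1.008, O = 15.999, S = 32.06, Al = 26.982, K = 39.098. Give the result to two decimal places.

First mineral: 64.120 g S in 414.198 g formula = 15.48 wt% S.
Second mineral: 32.060 g S in 183.676 g formula = 17.45 wt% S.
15.48% − 17.45% gives a difference of -1.97 percentage points.

-1.97 percentage points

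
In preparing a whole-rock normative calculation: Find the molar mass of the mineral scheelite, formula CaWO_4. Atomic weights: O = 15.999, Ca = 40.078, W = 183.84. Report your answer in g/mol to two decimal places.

The formula mass is the sum 1*40.078 + 1*183.84 + 4*15.999.

287.91 g/mol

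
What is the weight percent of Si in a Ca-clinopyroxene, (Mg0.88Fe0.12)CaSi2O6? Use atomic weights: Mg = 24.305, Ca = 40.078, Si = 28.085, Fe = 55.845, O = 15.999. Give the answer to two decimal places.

25.49 wt%

Formula mass = 0.88*24.305 + 0.12*55.845 + 1*40.078 + 2*28.085 + 6*15.999 = 220.332 g/mol, of which 56.170 g is Si.
So Si makes up 56.170/220.332 = 0.2549 of the mass, i.e. 25.49%.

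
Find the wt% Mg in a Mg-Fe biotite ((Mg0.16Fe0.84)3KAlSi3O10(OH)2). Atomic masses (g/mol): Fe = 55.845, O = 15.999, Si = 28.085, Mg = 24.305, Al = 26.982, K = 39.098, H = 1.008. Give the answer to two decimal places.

2.35 wt%

Formula mass = 0.48*24.305 + 2.52*55.845 + 1*39.098 + 1*26.982 + 3*28.085 + 12*15.999 + 2*1.008 = 496.735 g/mol, of which 11.666 g is Mg.
So Mg makes up 11.666/496.735 = 0.0235 of the mass, i.e. 2.35%.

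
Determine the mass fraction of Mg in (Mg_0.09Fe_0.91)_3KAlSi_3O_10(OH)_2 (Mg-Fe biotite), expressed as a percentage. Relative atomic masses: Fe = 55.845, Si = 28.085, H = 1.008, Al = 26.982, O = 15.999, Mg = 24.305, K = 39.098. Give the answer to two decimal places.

Molar mass of (Mg_0.09Fe_0.91)_3KAlSi_3O_10(OH)_2: 0.27×24.305 + 2.73×55.845 + 1×39.098 + 1×26.982 + 3×28.085 + 12×15.999 + 2×1.008 = 503.358 g/mol.
Mass of Mg per formula unit: 0.27 × 24.305 = 6.562 g.
Weight fraction Mg = 6.562 / 503.358 = 0.0130.

1.30 mass %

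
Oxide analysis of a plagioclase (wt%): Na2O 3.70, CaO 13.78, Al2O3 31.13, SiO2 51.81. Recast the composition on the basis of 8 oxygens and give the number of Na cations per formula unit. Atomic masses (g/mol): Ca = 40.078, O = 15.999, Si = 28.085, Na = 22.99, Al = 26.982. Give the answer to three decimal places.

Na2O (M=61.979): mol = 0.05970; Na = 0.11940, O = 0.05970.
CaO (M=56.077): mol = 0.24573; Ca = 0.24573, O = 0.24573.
Al2O3 (M=101.961): mol = 0.30531; Al = 0.61062, O = 0.91593.
SiO2 (M=60.083): mol = 0.86231; Si = 0.86231, O = 1.72462.
ΣO = 2.94598; factor = 8/ΣO = 2.71556.
Na apfu = 0.11940 × 2.71556 = 0.324.

0.324 Na apfu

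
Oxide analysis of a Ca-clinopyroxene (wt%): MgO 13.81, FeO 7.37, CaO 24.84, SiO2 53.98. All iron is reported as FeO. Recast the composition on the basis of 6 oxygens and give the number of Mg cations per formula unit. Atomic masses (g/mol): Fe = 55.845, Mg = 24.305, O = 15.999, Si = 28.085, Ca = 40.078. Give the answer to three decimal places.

0.766 Mg apfu

MgO (M=40.304): mol = 0.34265; Mg = 0.34265, O = 0.34265.
FeO (M=71.844): mol = 0.10258; Fe = 0.10258, O = 0.10258.
CaO (M=56.077): mol = 0.44296; Ca = 0.44296, O = 0.44296.
SiO2 (M=60.083): mol = 0.89842; Si = 0.89842, O = 1.79684.
ΣO = 2.68503; factor = 6/ΣO = 2.23461.
Mg apfu = 0.34265 × 2.23461 = 0.766.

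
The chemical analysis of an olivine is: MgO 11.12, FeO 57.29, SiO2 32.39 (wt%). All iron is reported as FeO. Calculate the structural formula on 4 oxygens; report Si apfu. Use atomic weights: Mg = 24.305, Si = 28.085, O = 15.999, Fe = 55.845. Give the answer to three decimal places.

1.002 Si apfu

MgO: 11.12/40.304 = 0.27590 mol → 0.27590 mol Mg, 0.27590 mol O.
FeO: 57.29/71.844 = 0.79742 mol → 0.79742 mol Fe, 0.79742 mol O.
SiO2: 32.39/60.083 = 0.53909 mol → 0.53909 mol Si, 1.07818 mol O.
Total oxygen = 2.15150 mol. Normalization factor = 4/2.15150 = 1.85917.
Si per 4 O = 0.53909 × 1.85917 = 1.002.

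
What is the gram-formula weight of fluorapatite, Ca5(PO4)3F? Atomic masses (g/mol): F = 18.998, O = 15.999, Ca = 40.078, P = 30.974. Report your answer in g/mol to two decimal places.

504.30 g/mol

M = 5·40.078 + 3·30.974 + 12·15.999 + 1·18.998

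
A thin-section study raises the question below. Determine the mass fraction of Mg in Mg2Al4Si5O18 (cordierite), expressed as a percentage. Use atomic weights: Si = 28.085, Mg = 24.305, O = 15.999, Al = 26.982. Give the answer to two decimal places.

M(Mg2Al4Si5O18) = 584.945 g/mol.
Mg contributes 2 × 24.305 = 48.610 g per mole.
48.610/584.945 = 0.0831 → 8.31%.

8.31 weight percent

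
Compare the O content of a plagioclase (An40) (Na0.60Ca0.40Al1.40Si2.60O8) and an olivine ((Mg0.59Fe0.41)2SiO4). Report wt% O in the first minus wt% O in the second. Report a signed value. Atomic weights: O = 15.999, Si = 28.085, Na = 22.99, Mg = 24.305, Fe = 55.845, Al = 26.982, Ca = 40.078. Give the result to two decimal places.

O in Na0.60Ca0.40Al1.40Si2.60O8: molar mass 268.613 g/mol; 8×15.999 = 127.992 g → 47.65 wt%.
O in (Mg0.59Fe0.41)2SiO4: molar mass 166.554 g/mol; 4×15.999 = 63.996 g → 38.42 wt%.
Difference = 47.65 − 38.42 = 9.23 percentage points.

9.23 percentage points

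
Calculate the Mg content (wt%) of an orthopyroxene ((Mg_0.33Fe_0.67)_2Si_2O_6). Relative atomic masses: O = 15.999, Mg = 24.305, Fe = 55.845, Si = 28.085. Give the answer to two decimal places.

Molar mass of (Mg_0.33Fe_0.67)_2Si_2O_6: 0.66×24.305 + 1.34×55.845 + 2×28.085 + 6×15.999 = 243.038 g/mol.
Mass of Mg per formula unit: 0.66 × 24.305 = 16.041 g.
Weight fraction Mg = 16.041 / 243.038 = 0.0660.

6.60 wt%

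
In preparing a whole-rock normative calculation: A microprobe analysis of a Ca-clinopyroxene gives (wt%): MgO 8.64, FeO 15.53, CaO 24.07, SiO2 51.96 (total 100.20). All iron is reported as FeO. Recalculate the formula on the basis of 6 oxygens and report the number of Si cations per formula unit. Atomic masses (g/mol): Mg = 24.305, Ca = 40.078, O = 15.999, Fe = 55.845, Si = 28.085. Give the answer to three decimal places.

2.004 Si apfu

8.64 wt% MgO ÷ 40.304 g/mol = 0.21437 mol, giving 0.21437 Mg and 0.21437 O.
15.53 wt% FeO ÷ 71.844 g/mol = 0.21616 mol, giving 0.21616 Fe and 0.21616 O.
24.07 wt% CaO ÷ 56.077 g/mol = 0.42923 mol, giving 0.42923 Ca and 0.42923 O.
51.96 wt% SiO2 ÷ 60.083 g/mol = 0.86480 mol, giving 0.86480 Si and 1.72960 O.
Oxygen sums to 2.58936; scaling by 6/2.58936 = 2.31717 puts the formula on 6 O.
Si: 0.86480 × 2.31717 = 2.004 atoms per formula unit.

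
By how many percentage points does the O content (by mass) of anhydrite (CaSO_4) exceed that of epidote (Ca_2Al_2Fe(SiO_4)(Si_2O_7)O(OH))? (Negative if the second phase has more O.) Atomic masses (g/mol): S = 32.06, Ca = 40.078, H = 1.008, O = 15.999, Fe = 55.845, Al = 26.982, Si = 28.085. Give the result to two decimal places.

O in CaSO_4: molar mass 136.134 g/mol; 4×15.999 = 63.996 g → 47.01 wt%.
O in Ca_2Al_2Fe(SiO_4)(Si_2O_7)O(OH): molar mass 483.215 g/mol; 13×15.999 = 207.987 g → 43.04 wt%.
Difference = 47.01 − 43.04 = 3.97 percentage points.

3.97 percentage points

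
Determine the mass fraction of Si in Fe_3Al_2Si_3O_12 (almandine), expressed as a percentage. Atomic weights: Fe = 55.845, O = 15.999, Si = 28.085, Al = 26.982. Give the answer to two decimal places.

Formula mass = 3*55.845 + 2*26.982 + 3*28.085 + 12*15.999 = 497.742 g/mol, of which 84.255 g is Si.
So Si makes up 84.255/497.742 = 0.1693 of the mass, i.e. 16.93%.

16.93 wt%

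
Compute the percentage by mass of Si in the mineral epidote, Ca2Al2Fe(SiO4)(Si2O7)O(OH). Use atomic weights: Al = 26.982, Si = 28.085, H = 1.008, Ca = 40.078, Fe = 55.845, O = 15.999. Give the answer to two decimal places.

Formula mass = 2*40.078 + 2*26.982 + 1*55.845 + 3*28.085 + 13*15.999 + 1*1.008 = 483.215 g/mol, of which 84.255 g is Si.
So Si makes up 84.255/483.215 = 0.1744 of the mass, i.e. 17.44%.

17.44 wt%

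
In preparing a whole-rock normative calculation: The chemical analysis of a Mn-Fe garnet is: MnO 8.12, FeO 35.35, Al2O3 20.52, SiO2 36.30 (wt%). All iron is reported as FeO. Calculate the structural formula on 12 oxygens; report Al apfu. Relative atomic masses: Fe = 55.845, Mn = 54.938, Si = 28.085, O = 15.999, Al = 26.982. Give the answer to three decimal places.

1.997 Al apfu

MnO: 8.12/70.937 = 0.11447 mol → 0.11447 mol Mn, 0.11447 mol O.
FeO: 35.35/71.844 = 0.49204 mol → 0.49204 mol Fe, 0.49204 mol O.
Al2O3: 20.52/101.961 = 0.20125 mol → 0.40250 mol Al, 0.60375 mol O.
SiO2: 36.30/60.083 = 0.60416 mol → 0.60416 mol Si, 1.20832 mol O.
Total oxygen = 2.41858 mol. Normalization factor = 12/2.41858 = 4.96159.
Al per 12 O = 0.40250 × 4.96159 = 1.997.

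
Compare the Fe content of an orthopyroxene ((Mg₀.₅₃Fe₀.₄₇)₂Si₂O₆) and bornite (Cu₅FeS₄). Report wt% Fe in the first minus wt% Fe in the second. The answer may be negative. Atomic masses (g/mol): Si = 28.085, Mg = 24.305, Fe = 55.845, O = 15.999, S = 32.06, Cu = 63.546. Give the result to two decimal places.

11.65 percentage points

Fe in (Mg₀.₅₃Fe₀.₄₇)₂Si₂O₆: molar mass 230.422 g/mol; 0.94×55.845 = 52.494 g → 22.78 wt%.
Fe in Cu₅FeS₄: molar mass 501.815 g/mol; 1×55.845 = 55.845 g → 11.13 wt%.
Difference = 22.78 − 11.13 = 11.65 percentage points.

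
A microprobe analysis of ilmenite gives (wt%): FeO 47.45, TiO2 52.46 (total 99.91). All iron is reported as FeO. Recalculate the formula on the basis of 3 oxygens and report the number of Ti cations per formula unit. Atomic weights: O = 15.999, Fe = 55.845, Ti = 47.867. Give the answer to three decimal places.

47.45 wt% FeO ÷ 71.844 g/mol = 0.66046 mol, giving 0.66046 Fe and 0.66046 O.
52.46 wt% TiO2 ÷ 79.865 g/mol = 0.65686 mol, giving 0.65686 Ti and 1.31372 O.
Oxygen sums to 1.97418; scaling by 3/1.97418 = 1.51962 puts the formula on 3 O.
Ti: 0.65686 × 1.51962 = 0.998 atoms per formula unit.

0.998 Ti apfu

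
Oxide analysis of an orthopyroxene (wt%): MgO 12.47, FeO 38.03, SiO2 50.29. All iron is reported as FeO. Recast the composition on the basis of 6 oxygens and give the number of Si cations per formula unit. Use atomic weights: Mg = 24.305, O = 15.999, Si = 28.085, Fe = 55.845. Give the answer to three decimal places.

MgO: 12.47/40.304 = 0.30940 mol → 0.30940 mol Mg, 0.30940 mol O.
FeO: 38.03/71.844 = 0.52934 mol → 0.52934 mol Fe, 0.52934 mol O.
SiO2: 50.29/60.083 = 0.83701 mol → 0.83701 mol Si, 1.67402 mol O.
Total oxygen = 2.51276 mol. Normalization factor = 6/2.51276 = 2.38781.
Si per 6 O = 0.83701 × 2.38781 = 1.999.

1.999 Si apfu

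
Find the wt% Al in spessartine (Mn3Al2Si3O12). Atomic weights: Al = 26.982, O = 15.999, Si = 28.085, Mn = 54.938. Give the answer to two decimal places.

M(Mn3Al2Si3O12) = 495.021 g/mol.
Al contributes 2 × 26.982 = 53.964 g per mole.
53.964/495.021 = 0.1090 → 10.90%.

10.90 weight percent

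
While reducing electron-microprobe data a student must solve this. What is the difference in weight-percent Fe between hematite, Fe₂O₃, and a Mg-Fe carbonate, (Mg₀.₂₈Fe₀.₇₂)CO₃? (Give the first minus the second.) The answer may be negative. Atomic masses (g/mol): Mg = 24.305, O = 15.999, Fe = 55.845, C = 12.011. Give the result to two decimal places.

First mineral: 111.690 g Fe in 159.687 g formula = 69.94 wt% Fe.
Second mineral: 40.208 g Fe in 107.022 g formula = 37.57 wt% Fe.
69.94% − 37.57% gives a difference of 32.37 percentage points.

32.37 percentage points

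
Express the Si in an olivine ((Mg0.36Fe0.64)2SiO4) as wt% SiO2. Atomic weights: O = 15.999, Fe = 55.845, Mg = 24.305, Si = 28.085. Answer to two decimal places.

Molar mass of (Mg0.36Fe0.64)2SiO4 = 0.72*24.305 + 1.28*55.845 + 1*28.085 + 4*15.999 = 181.062 g/mol.
Each formula unit contains 1 Si, equivalent to 1/1 = 1.0000 mol SiO2.
M(SiO2) = 1×28.085 + 2×15.999 = 60.083 g/mol.
Mass of SiO2 per formula unit = 1.0000 × 60.083 = 60.083 g.
SiO2 wt% = 60.083 / 181.062 × 100 = 33.18%.

33.18 wt%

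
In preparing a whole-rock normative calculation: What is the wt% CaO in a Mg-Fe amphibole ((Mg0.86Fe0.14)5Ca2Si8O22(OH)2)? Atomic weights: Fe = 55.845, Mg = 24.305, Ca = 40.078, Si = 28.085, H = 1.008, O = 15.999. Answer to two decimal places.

13.44 wt%

M((Mg0.86Fe0.14)5Ca2Si8O22(OH)2) = 834.431 g/mol; M(CaO) = 56.077 g/mol.
Moles CaO per formula unit = 2 Ca ÷ 1 = 2.0000.
CaO fraction = (2.0000 × 56.077) / 834.431 = 112.154/834.431 = 0.1344.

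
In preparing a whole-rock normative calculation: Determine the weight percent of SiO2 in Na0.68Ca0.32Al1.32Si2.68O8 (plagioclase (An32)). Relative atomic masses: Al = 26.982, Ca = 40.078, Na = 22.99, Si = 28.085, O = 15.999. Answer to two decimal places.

60.23 wt%

M(Na0.68Ca0.32Al1.32Si2.68O8) = 267.334 g/mol; M(SiO2) = 60.083 g/mol.
Moles SiO2 per formula unit = 2.68 Si ÷ 1 = 2.6800.
SiO2 fraction = (2.6800 × 60.083) / 267.334 = 161.022/267.334 = 0.6023.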